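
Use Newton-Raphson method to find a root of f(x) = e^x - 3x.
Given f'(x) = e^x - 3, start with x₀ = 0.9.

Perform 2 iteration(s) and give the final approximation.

f(x) = e^x - 3x
f'(x) = e^x - 3
x₀ = 0.9

Newton-Raphson formula: x_{n+1} = x_n - f(x_n)/f'(x_n)

Iteration 1:
  f(0.900000) = -0.240397
  f'(0.900000) = -0.540397
  x_1 = 0.900000 - (-0.240397)/(-0.540397) = 0.455148
Iteration 2:
  f(0.455148) = 0.210963
  f'(0.455148) = -1.423594
  x_2 = 0.455148 - 0.210963/(-1.423594) = 0.603338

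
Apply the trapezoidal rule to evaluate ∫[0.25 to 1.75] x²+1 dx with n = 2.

f(x) = x²+1
a = 0.25, b = 1.75, n = 2
h = (b - a)/n = 0.750000

Trapezoidal rule: (h/2)[f(x₀) + 2f(x₁) + 2f(x₂) + ... + f(xₙ)]

x_0 = 0.2500, f(x_0) = 1.062500, coefficient = 1
x_1 = 1.0000, f(x_1) = 2.000000, coefficient = 2
x_2 = 1.7500, f(x_2) = 4.062500, coefficient = 1

I ≈ (0.750000/2) × 9.125000 = 3.421875
Exact value: 3.281250
Error: 0.140625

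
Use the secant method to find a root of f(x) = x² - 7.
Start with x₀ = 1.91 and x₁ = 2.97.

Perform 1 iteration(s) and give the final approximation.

f(x) = x² - 7
x₀ = 1.91, x₁ = 2.97

Secant formula: x_{n+1} = x_n - f(x_n)(x_n - x_{n-1})/(f(x_n) - f(x_{n-1}))

Iteration 1:
  f(1.910000) = -3.351900
  f(2.970000) = 1.820900
  x_2 = 2.970000 - 1.820900×(2.970000 - 1.910000)/(1.820900 - (-3.351900))
       = 2.596865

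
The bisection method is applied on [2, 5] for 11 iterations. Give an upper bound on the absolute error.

Bisection error bound: |error| ≤ (b-a)/2^n
|error| ≤ (5 - 2)/2^11 = 3/2^11
|error| ≤ 0.0014648438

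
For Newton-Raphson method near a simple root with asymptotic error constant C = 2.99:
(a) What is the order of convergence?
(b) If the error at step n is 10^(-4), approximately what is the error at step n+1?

(a) Newton-Raphson has quadratic (order 2) convergence near simple roots.
    This means |e_{n+1}| ≈ C|e_n|².

(b) With |e_n| = 10^(-4) and C = 2.99:
    |e_{n+1}| ≈ 2.99 × (10^(-4))² = 2.99 × 10^(-8)

(a) 2 (quadratic); (b) |e_{n+1}| ≈ 2.990e-08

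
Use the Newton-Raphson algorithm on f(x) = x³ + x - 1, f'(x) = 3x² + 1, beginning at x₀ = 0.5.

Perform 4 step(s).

f(x) = x³ + x - 1
f'(x) = 3x² + 1
x₀ = 0.5

Newton-Raphson formula: x_{n+1} = x_n - f(x_n)/f'(x_n)

Iteration 1:
  f(0.500000) = -0.375000
  f'(0.500000) = 1.750000
  x_1 = 0.500000 - (-0.375000)/1.750000 = 0.714286
Iteration 2:
  f(0.714286) = 0.078717
  f'(0.714286) = 2.530612
  x_2 = 0.714286 - 0.078717/2.530612 = 0.683180
Iteration 3:
  f(0.683180) = 0.002043
  f'(0.683180) = 2.400204
  x_3 = 0.683180 - 0.002043/2.400204 = 0.682328
Iteration 4:
  f(0.682328) = 0.000001
  f'(0.682328) = 2.396716
  x_4 = 0.682328 - 0.000001/2.396716 = 0.682328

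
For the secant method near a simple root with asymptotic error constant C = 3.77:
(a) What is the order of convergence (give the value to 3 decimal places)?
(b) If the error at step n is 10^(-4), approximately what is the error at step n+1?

(a) Secant method has superlinear convergence with order φ = (1+√5)/2 ≈ 1.618.
    This means |e_{n+1}| ≈ C|e_n|^1.618.

(b) With |e_n| = 10^(-4) and C = 3.77:
    |e_{n+1}| ≈ 3.77 × (10^(-4))^1.618 = 3.77 × 10^(-6.47)

(a) ≈ 1.618 (golden ratio); (b) |e_{n+1}| ≈ 1.271e-06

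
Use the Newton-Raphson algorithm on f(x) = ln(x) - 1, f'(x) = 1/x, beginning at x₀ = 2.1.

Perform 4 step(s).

f(x) = ln(x) - 1
f'(x) = 1/x
x₀ = 2.1

Newton-Raphson formula: x_{n+1} = x_n - f(x_n)/f'(x_n)

Iteration 1:
  f(2.100000) = -0.258063
  f'(2.100000) = 0.476190
  x_1 = 2.100000 - (-0.258063)/0.476190 = 2.641932
Iteration 2:
  f(2.641932) = -0.028490
  f'(2.641932) = 0.378511
  x_2 = 2.641932 - (-0.028490)/0.378511 = 2.717199
Iteration 3:
  f(2.717199) = -0.000398
  f'(2.717199) = 0.368026
  x_3 = 2.717199 - (-0.000398)/0.368026 = 2.718282
Iteration 4:
  f(2.718282) = 0.000000
  f'(2.718282) = 0.367879
  x_4 = 2.718282 - 0.000000/0.367879 = 2.718282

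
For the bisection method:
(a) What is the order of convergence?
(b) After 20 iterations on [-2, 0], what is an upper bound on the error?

(a) Bisection has linear (order 1) convergence; the error is halved each step.

(b) Error bound = (b-a)/2^n = (0 - (-2))/2^{20}
    = 2/2^{20}

(a) 1 (linear); (b) error ≤ 1.91e-06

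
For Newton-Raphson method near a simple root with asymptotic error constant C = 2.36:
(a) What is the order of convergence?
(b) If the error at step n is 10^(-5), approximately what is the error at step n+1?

(a) Newton-Raphson has quadratic (order 2) convergence near simple roots.
    This means |e_{n+1}| ≈ C|e_n|².

(b) With |e_n| = 10^(-5) and C = 2.36:
    |e_{n+1}| ≈ 2.36 × (10^(-5))² = 2.36 × 10^(-10)

(a) 2 (quadratic); (b) |e_{n+1}| ≈ 2.360e-10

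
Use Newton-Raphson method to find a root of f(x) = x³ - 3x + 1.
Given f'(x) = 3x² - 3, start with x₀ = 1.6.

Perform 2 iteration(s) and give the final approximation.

f(x) = x³ - 3x + 1
f'(x) = 3x² - 3
x₀ = 1.6

Newton-Raphson formula: x_{n+1} = x_n - f(x_n)/f'(x_n)

Iteration 1:
  f(1.600000) = 0.296000
  f'(1.600000) = 4.680000
  x_1 = 1.600000 - 0.296000/4.680000 = 1.536752
Iteration 2:
  f(1.536752) = 0.018948
  f'(1.536752) = 4.084821
  x_2 = 1.536752 - 0.018948/4.084821 = 1.532113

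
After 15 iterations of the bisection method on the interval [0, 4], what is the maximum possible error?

Bisection error bound: |error| ≤ (b-a)/2^n
|error| ≤ (4 - 0)/2^15 = 4/2^15
|error| ≤ 0.0001220703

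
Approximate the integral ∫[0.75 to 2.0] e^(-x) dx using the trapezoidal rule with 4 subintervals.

f(x) = e^(-x)
a = 0.75, b = 2.0, n = 4
h = (b - a)/n = 0.312500

Trapezoidal rule: (h/2)[f(x₀) + 2f(x₁) + 2f(x₂) + ... + f(xₙ)]

x_0 = 0.7500, f(x_0) = 0.472367, coefficient = 1
x_1 = 1.0625, f(x_1) = 0.345591, coefficient = 2
x_2 = 1.3750, f(x_2) = 0.252840, coefficient = 2
x_3 = 1.6875, f(x_3) = 0.184981, coefficient = 2
x_4 = 2.0000, f(x_4) = 0.135335, coefficient = 1

I ≈ (0.312500/2) × 2.174525 = 0.339770
Exact value: 0.337031
Error: 0.002738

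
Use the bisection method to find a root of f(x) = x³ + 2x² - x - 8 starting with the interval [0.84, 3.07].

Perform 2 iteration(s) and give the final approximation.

f(x) = x³ + 2x² - x - 8
Initial interval: [0.84, 3.07]

Iteration 1:
  c_1 = (0.840000 + 3.070000)/2 = 1.955000
  f(c_1) = f(1.955000) = 5.161109
  f(a) × f(c) < 0, new interval: [0.840000, 1.955000]
Iteration 2:
  c_2 = (0.840000 + 1.955000)/2 = 1.397500
  f(c_2) = f(1.397500) = -2.762161
  f(a) × f(c) ≥ 0, new interval: [1.397500, 1.955000]

After 2 iteration(s), the approximation is c_2 = 1.397500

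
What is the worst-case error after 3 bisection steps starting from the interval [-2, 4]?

Bisection error bound: |error| ≤ (b-a)/2^n
|error| ≤ (4 - (-2))/2^3 = 6/2^3
|error| ≤ 0.7500000000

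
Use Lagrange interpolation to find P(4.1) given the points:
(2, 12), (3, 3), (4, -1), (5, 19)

Lagrange interpolation formula:
P(x) = Σ yᵢ × Lᵢ(x)
where Lᵢ(x) = Π_{j≠i} (x - xⱼ)/(xᵢ - xⱼ)

L_0(4.1) = (4.1 - 3)/(2 - 3) × (4.1 - 4)/(2 - 4) × (4.1 - 5)/(2 - 5) = 0.016500
L_1(4.1) = (4.1 - 2)/(3 - 2) × (4.1 - 4)/(3 - 4) × (4.1 - 5)/(3 - 5) = -0.094500
L_2(4.1) = (4.1 - 2)/(4 - 2) × (4.1 - 3)/(4 - 3) × (4.1 - 5)/(4 - 5) = 1.039500
L_3(4.1) = (4.1 - 2)/(5 - 2) × (4.1 - 3)/(5 - 3) × (4.1 - 4)/(5 - 4) = 0.038500

P(4.1) = 12×L_0(4.1) + 3×L_1(4.1) + (-1)×L_2(4.1) + 19×L_3(4.1)
P(4.1) = -0.393500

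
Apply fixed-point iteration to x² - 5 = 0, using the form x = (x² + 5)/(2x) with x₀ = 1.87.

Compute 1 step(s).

Equation: x² - 5 = 0
Fixed-point form: x = (x² + 5)/(2x)
x₀ = 1.87

x_1 = g(1.870000) = 2.271898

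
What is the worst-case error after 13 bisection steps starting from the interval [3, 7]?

Bisection error bound: |error| ≤ (b-a)/2^n
|error| ≤ (7 - 3)/2^13 = 4/2^13
|error| ≤ 0.0004882812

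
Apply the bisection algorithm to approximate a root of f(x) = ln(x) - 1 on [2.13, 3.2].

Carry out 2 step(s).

f(x) = ln(x) - 1
Initial interval: [2.13, 3.2]

Iteration 1:
  c_1 = (2.130000 + 3.200000)/2 = 2.665000
  f(c_1) = f(2.665000) = -0.019796
  f(a) × f(c) ≥ 0, new interval: [2.665000, 3.200000]
Iteration 2:
  c_2 = (2.665000 + 3.200000)/2 = 2.932500
  f(c_2) = f(2.932500) = 0.075855
  f(a) × f(c) < 0, new interval: [2.665000, 2.932500]

After 2 iteration(s), the approximation is c_2 = 2.932500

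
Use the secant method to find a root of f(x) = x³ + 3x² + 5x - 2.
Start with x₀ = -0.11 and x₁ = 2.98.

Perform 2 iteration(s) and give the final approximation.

f(x) = x³ + 3x² + 5x - 2
x₀ = -0.11, x₁ = 2.98

Secant formula: x_{n+1} = x_n - f(x_n)(x_n - x_{n-1})/(f(x_n) - f(x_{n-1}))

Iteration 1:
  f(-0.110000) = -2.515031
  f(2.980000) = 66.004792
  x_2 = 2.980000 - 66.004792×(2.980000 - (-0.110000))/(66.004792 - (-2.515031))
       = 0.003419
Iteration 2:
  f(2.980000) = 66.004792
  f(0.003419) = -1.982870
  x_3 = 0.003419 - (-1.982870)×(0.003419 - 2.980000)/(-1.982870 - 66.004792)
       = 0.090231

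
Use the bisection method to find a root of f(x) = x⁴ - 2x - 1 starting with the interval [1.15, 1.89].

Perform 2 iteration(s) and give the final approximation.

f(x) = x⁴ - 2x - 1
Initial interval: [1.15, 1.89]

Iteration 1:
  c_1 = (1.150000 + 1.890000)/2 = 1.520000
  f(c_1) = f(1.520000) = 1.297948
  f(a) × f(c) < 0, new interval: [1.150000, 1.520000]
Iteration 2:
  c_2 = (1.150000 + 1.520000)/2 = 1.335000
  f(c_2) = f(1.335000) = -0.493674
  f(a) × f(c) ≥ 0, new interval: [1.335000, 1.520000]

After 2 iteration(s), the approximation is c_2 = 1.335000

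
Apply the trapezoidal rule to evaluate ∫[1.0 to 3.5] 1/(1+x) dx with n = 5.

f(x) = 1/(1+x)
a = 1.0, b = 3.5, n = 5
h = (b - a)/n = 0.500000

Trapezoidal rule: (h/2)[f(x₀) + 2f(x₁) + 2f(x₂) + ... + f(xₙ)]

x_0 = 1.0000, f(x_0) = 0.500000, coefficient = 1
x_1 = 1.5000, f(x_1) = 0.400000, coefficient = 2
x_2 = 2.0000, f(x_2) = 0.333333, coefficient = 2
x_3 = 2.5000, f(x_3) = 0.285714, coefficient = 2
x_4 = 3.0000, f(x_4) = 0.250000, coefficient = 2
x_5 = 3.5000, f(x_5) = 0.222222, coefficient = 1

I ≈ (0.500000/2) × 3.260317 = 0.815079
Exact value: 0.810930
Error: 0.004149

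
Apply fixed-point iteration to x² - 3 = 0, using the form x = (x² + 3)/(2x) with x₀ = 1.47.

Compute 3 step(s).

Equation: x² - 3 = 0
Fixed-point form: x = (x² + 3)/(2x)
x₀ = 1.47

x_1 = g(1.470000) = 1.755408
x_2 = g(1.755408) = 1.732206
x_3 = g(1.732206) = 1.732051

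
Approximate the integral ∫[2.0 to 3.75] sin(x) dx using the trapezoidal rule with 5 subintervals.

f(x) = sin(x)
a = 2.0, b = 3.75, n = 5
h = (b - a)/n = 0.350000

Trapezoidal rule: (h/2)[f(x₀) + 2f(x₁) + 2f(x₂) + ... + f(xₙ)]

x_0 = 2.0000, f(x_0) = 0.909297, coefficient = 1
x_1 = 2.3500, f(x_1) = 0.711473, coefficient = 2
x_2 = 2.7000, f(x_2) = 0.427380, coefficient = 2
x_3 = 3.0500, f(x_3) = 0.091465, coefficient = 2
x_4 = 3.4000, f(x_4) = -0.255541, coefficient = 2
x_5 = 3.7500, f(x_5) = -0.571561, coefficient = 1

I ≈ (0.350000/2) × 2.287290 = 0.400276
Exact value: 0.404413
Error: 0.004137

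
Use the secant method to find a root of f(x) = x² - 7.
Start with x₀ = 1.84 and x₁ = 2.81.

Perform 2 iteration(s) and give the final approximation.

f(x) = x² - 7
x₀ = 1.84, x₁ = 2.81

Secant formula: x_{n+1} = x_n - f(x_n)(x_n - x_{n-1})/(f(x_n) - f(x_{n-1}))

Iteration 1:
  f(1.840000) = -3.614400
  f(2.810000) = 0.896100
  x_2 = 2.810000 - 0.896100×(2.810000 - 1.840000)/(0.896100 - (-3.614400))
       = 2.617290
Iteration 2:
  f(2.810000) = 0.896100
  f(2.617290) = -0.149791
  x_3 = 2.617290 - (-0.149791)×(2.617290 - 2.810000)/(-0.149791 - 0.896100)
       = 2.644890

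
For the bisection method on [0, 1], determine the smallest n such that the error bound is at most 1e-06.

We need (b-a)/2^n ≤ 1e-06
(1 - 0)/2^n ≤ 1e-06
1/2^n ≤ 1e-06
2^n ≥ 1000000
n ≥ log₂(1000000) = 19.93
n ≥ 20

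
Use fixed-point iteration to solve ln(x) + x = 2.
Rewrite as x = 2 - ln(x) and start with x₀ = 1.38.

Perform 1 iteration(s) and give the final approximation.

Equation: ln(x) + x = 2
Fixed-point form: x = 2 - ln(x)
x₀ = 1.38

x_1 = g(1.380000) = 1.677917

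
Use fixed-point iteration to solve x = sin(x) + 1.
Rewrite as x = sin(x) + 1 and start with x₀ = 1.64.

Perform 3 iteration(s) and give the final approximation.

Equation: x = sin(x) + 1
Fixed-point form: x = sin(x) + 1
x₀ = 1.64

x_1 = g(1.640000) = 1.997606
x_2 = g(1.997606) = 1.910291
x_3 = g(1.910291) = 1.942923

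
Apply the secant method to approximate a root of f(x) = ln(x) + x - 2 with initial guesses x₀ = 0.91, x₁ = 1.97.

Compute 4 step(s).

f(x) = ln(x) + x - 2
x₀ = 0.91, x₁ = 1.97

Secant formula: x_{n+1} = x_n - f(x_n)(x_n - x_{n-1})/(f(x_n) - f(x_{n-1}))

Iteration 1:
  f(0.910000) = -1.184311
  f(1.970000) = 0.648034
  x_2 = 1.970000 - 0.648034×(1.970000 - 0.910000)/(0.648034 - (-1.184311))
       = 1.595117
Iteration 2:
  f(1.970000) = 0.648034
  f(1.595117) = 0.062063
  x_3 = 1.595117 - 0.062063×(1.595117 - 1.970000)/(0.062063 - 0.648034)
       = 1.555411
Iteration 3:
  f(1.595117) = 0.062063
  f(1.555411) = -0.002850
  x_4 = 1.555411 - (-0.002850)×(1.555411 - 1.595117)/(-0.002850 - 0.062063)
       = 1.557154
Iteration 4:
  f(1.555411) = -0.002850
  f(1.557154) = 0.000013
  x_5 = 1.557154 - 0.000013×(1.557154 - 1.555411)/(0.000013 - (-0.002850))
       = 1.557146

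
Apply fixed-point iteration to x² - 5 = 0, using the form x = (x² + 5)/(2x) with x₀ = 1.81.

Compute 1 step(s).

Equation: x² - 5 = 0
Fixed-point form: x = (x² + 5)/(2x)
x₀ = 1.81

x_1 = g(1.810000) = 2.286215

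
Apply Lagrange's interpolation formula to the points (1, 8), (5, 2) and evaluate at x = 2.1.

Lagrange interpolation formula:
P(x) = Σ yᵢ × Lᵢ(x)
where Lᵢ(x) = Π_{j≠i} (x - xⱼ)/(xᵢ - xⱼ)

L_0(2.1) = (2.1 - 5)/(1 - 5) = 0.725000
L_1(2.1) = (2.1 - 1)/(5 - 1) = 0.275000

P(2.1) = 8×L_0(2.1) + 2×L_1(2.1)
P(2.1) = 6.350000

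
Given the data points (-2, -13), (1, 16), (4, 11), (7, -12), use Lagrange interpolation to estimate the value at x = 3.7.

Lagrange interpolation formula:
P(x) = Σ yᵢ × Lᵢ(x)
where Lᵢ(x) = Π_{j≠i} (x - xⱼ)/(xᵢ - xⱼ)

L_0(3.7) = (3.7 - 1)/(-2 - 1) × (3.7 - 4)/(-2 - 4) × (3.7 - 7)/(-2 - 7) = -0.016500
L_1(3.7) = (3.7 - (-2))/(1 - (-2)) × (3.7 - 4)/(1 - 4) × (3.7 - 7)/(1 - 7) = 0.104500
L_2(3.7) = (3.7 - (-2))/(4 - (-2)) × (3.7 - 1)/(4 - 1) × (3.7 - 7)/(4 - 7) = 0.940500
L_3(3.7) = (3.7 - (-2))/(7 - (-2)) × (3.7 - 1)/(7 - 1) × (3.7 - 4)/(7 - 4) = -0.028500

P(3.7) = (-13)×L_0(3.7) + 16×L_1(3.7) + 11×L_2(3.7) + (-12)×L_3(3.7)
P(3.7) = 12.574000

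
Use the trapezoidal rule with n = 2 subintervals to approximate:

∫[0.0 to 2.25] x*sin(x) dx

f(x) = x*sin(x)
a = 0.0, b = 2.25, n = 2
h = (b - a)/n = 1.125000

Trapezoidal rule: (h/2)[f(x₀) + 2f(x₁) + 2f(x₂) + ... + f(xₙ)]

x_0 = 0.0000, f(x_0) = 0.000000, coefficient = 1
x_1 = 1.1250, f(x_1) = 1.015051, coefficient = 2
x_2 = 2.2500, f(x_2) = 1.750665, coefficient = 1

I ≈ (1.125000/2) × 3.780767 = 2.126681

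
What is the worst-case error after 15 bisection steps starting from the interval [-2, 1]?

Bisection error bound: |error| ≤ (b-a)/2^n
|error| ≤ (1 - (-2))/2^15 = 3/2^15
|error| ≤ 0.0000915527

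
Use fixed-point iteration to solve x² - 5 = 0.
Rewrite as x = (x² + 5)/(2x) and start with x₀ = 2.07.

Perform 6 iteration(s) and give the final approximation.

Equation: x² - 5 = 0
Fixed-point form: x = (x² + 5)/(2x)
x₀ = 2.07

x_1 = g(2.070000) = 2.242729
x_2 = g(2.242729) = 2.236078
x_3 = g(2.236078) = 2.236068
x_4 = g(2.236068) = 2.236068
x_5 = g(2.236068) = 2.236068
x_6 = g(2.236068) = 2.236068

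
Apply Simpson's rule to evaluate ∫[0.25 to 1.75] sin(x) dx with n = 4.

f(x) = sin(x)
a = 0.25, b = 1.75, n = 4
h = (b - a)/n = 0.375000

Simpson's rule: (h/3)[f(x₀) + 4f(x₁) + 2f(x₂) + ... + f(xₙ)]

x_0 = 0.2500, f(x_0) = 0.247404, coefficient = 1
x_1 = 0.6250, f(x_1) = 0.585097, coefficient = 4
x_2 = 1.0000, f(x_2) = 0.841471, coefficient = 2
x_3 = 1.3750, f(x_3) = 0.980893, coefficient = 4
x_4 = 1.7500, f(x_4) = 0.983986, coefficient = 1

I ≈ (0.375000/3) × 9.178293 = 1.147287
Exact value: 1.147158
Error: 0.000128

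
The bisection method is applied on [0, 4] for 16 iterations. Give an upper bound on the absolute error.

Bisection error bound: |error| ≤ (b-a)/2^n
|error| ≤ (4 - 0)/2^16 = 4/2^16
|error| ≤ 0.0000610352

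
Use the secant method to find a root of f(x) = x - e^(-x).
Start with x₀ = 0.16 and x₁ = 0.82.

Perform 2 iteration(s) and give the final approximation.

f(x) = x - e^(-x)
x₀ = 0.16, x₁ = 0.82

Secant formula: x_{n+1} = x_n - f(x_n)(x_n - x_{n-1})/(f(x_n) - f(x_{n-1}))

Iteration 1:
  f(0.160000) = -0.692144
  f(0.820000) = 0.379568
  x_2 = 0.820000 - 0.379568×(0.820000 - 0.160000)/(0.379568 - (-0.692144))
       = 0.586248
Iteration 2:
  f(0.820000) = 0.379568
  f(0.586248) = 0.029837
  x_3 = 0.586248 - 0.029837×(0.586248 - 0.820000)/(0.029837 - 0.379568)
       = 0.566306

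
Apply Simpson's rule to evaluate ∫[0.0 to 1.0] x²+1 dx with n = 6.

f(x) = x²+1
a = 0.0, b = 1.0, n = 6
h = (b - a)/n = 0.166667

Simpson's rule: (h/3)[f(x₀) + 4f(x₁) + 2f(x₂) + ... + f(xₙ)]

x_0 = 0.0000, f(x_0) = 1.000000, coefficient = 1
x_1 = 0.1667, f(x_1) = 1.027778, coefficient = 4
x_2 = 0.3333, f(x_2) = 1.111111, coefficient = 2
x_3 = 0.5000, f(x_3) = 1.250000, coefficient = 4
x_4 = 0.6667, f(x_4) = 1.444444, coefficient = 2
x_5 = 0.8333, f(x_5) = 1.694444, coefficient = 4
x_6 = 1.0000, f(x_6) = 2.000000, coefficient = 1

I ≈ (0.166667/3) × 24.000000 = 1.333333
Exact value: 1.333333
Error: 0.000000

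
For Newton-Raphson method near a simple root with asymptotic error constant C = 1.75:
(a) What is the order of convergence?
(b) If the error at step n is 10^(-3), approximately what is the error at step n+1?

(a) Newton-Raphson has quadratic (order 2) convergence near simple roots.
    This means |e_{n+1}| ≈ C|e_n|².

(b) With |e_n| = 10^(-3) and C = 1.75:
    |e_{n+1}| ≈ 1.75 × (10^(-3))² = 1.75 × 10^(-6)

(a) 2 (quadratic); (b) |e_{n+1}| ≈ 1.750e-06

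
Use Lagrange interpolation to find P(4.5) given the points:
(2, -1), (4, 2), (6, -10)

Lagrange interpolation formula:
P(x) = Σ yᵢ × Lᵢ(x)
where Lᵢ(x) = Π_{j≠i} (x - xⱼ)/(xᵢ - xⱼ)

L_0(4.5) = (4.5 - 4)/(2 - 4) × (4.5 - 6)/(2 - 6) = -0.093750
L_1(4.5) = (4.5 - 2)/(4 - 2) × (4.5 - 6)/(4 - 6) = 0.937500
L_2(4.5) = (4.5 - 2)/(6 - 2) × (4.5 - 4)/(6 - 4) = 0.156250

P(4.5) = (-1)×L_0(4.5) + 2×L_1(4.5) + (-10)×L_2(4.5)
P(4.5) = 0.406250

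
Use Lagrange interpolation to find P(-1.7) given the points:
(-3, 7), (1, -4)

Lagrange interpolation formula:
P(x) = Σ yᵢ × Lᵢ(x)
where Lᵢ(x) = Π_{j≠i} (x - xⱼ)/(xᵢ - xⱼ)

L_0(-1.7) = (-1.7 - 1)/(-3 - 1) = 0.675000
L_1(-1.7) = (-1.7 - (-3))/(1 - (-3)) = 0.325000

P(-1.7) = 7×L_0(-1.7) + (-4)×L_1(-1.7)
P(-1.7) = 3.425000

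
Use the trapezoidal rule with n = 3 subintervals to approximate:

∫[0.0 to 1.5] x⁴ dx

f(x) = x⁴
a = 0.0, b = 1.5, n = 3
h = (b - a)/n = 0.500000

Trapezoidal rule: (h/2)[f(x₀) + 2f(x₁) + 2f(x₂) + ... + f(xₙ)]

x_0 = 0.0000, f(x_0) = 0.000000, coefficient = 1
x_1 = 0.5000, f(x_1) = 0.062500, coefficient = 2
x_2 = 1.0000, f(x_2) = 1.000000, coefficient = 2
x_3 = 1.5000, f(x_3) = 5.062500, coefficient = 1

I ≈ (0.500000/2) × 7.187500 = 1.796875
Exact value: 1.518750
Error: 0.278125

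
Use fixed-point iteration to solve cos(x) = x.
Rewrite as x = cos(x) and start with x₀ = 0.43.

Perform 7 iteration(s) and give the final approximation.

Equation: cos(x) = x
Fixed-point form: x = cos(x)
x₀ = 0.43

x_1 = g(0.430000) = 0.908966
x_2 = g(0.908966) = 0.614562
x_3 = g(0.614562) = 0.817026
x_4 = g(0.817026) = 0.684393
x_5 = g(0.684393) = 0.774803
x_6 = g(0.774803) = 0.714559
x_7 = g(0.714559) = 0.755382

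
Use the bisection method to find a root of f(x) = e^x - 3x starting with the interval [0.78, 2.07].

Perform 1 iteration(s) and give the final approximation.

f(x) = e^x - 3x
Initial interval: [0.78, 2.07]

Iteration 1:
  c_1 = (0.780000 + 2.070000)/2 = 1.425000
  f(c_1) = f(1.425000) = -0.117142
  f(a) × f(c) ≥ 0, new interval: [1.425000, 2.070000]

After 1 iteration(s), the approximation is c_1 = 1.425000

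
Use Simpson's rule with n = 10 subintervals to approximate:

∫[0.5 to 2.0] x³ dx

f(x) = x³
a = 0.5, b = 2.0, n = 10
h = (b - a)/n = 0.150000

Simpson's rule: (h/3)[f(x₀) + 4f(x₁) + 2f(x₂) + ... + f(xₙ)]

x_0 = 0.5000, f(x_0) = 0.125000, coefficient = 1
x_1 = 0.6500, f(x_1) = 0.274625, coefficient = 4
x_2 = 0.8000, f(x_2) = 0.512000, coefficient = 2
x_3 = 0.9500, f(x_3) = 0.857375, coefficient = 4
x_4 = 1.1000, f(x_4) = 1.331000, coefficient = 2
x_5 = 1.2500, f(x_5) = 1.953125, coefficient = 4
x_6 = 1.4000, f(x_6) = 2.744000, coefficient = 2
x_7 = 1.5500, f(x_7) = 3.723875, coefficient = 4
x_8 = 1.7000, f(x_8) = 4.913000, coefficient = 2
x_9 = 1.8500, f(x_9) = 6.331625, coefficient = 4
x_10 = 2.0000, f(x_10) = 8.000000, coefficient = 1

I ≈ (0.150000/3) × 79.687500 = 3.984375
Exact value: 3.984375
Error: 0.000000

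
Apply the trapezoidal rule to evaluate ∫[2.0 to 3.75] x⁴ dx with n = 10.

f(x) = x⁴
a = 2.0, b = 3.75, n = 10
h = (b - a)/n = 0.175000

Trapezoidal rule: (h/2)[f(x₀) + 2f(x₁) + 2f(x₂) + ... + f(xₙ)]

x_0 = 2.0000, f(x_0) = 16.000000, coefficient = 1
x_1 = 2.1750, f(x_1) = 22.378813, coefficient = 2
x_2 = 2.3500, f(x_2) = 30.498006, coefficient = 2
x_3 = 2.5250, f(x_3) = 40.648594, coefficient = 2
x_4 = 2.7000, f(x_4) = 53.144100, coefficient = 2
x_5 = 2.8750, f(x_5) = 68.320557, coefficient = 2
x_6 = 3.0500, f(x_6) = 86.536506, coefficient = 2
x_7 = 3.2250, f(x_7) = 108.173000, coefficient = 2
x_8 = 3.4000, f(x_8) = 133.633600, coefficient = 2
x_9 = 3.5750, f(x_9) = 163.344375, coefficient = 2
x_10 = 3.7500, f(x_10) = 197.753906, coefficient = 1

I ≈ (0.175000/2) × 1627.109010 = 142.372038
Exact value: 141.915430
Error: 0.456609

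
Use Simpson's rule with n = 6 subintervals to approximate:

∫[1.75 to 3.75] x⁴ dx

f(x) = x⁴
a = 1.75, b = 3.75, n = 6
h = (b - a)/n = 0.333333

Simpson's rule: (h/3)[f(x₀) + 4f(x₁) + 2f(x₂) + ... + f(xₙ)]

x_0 = 1.7500, f(x_0) = 9.378906, coefficient = 1
x_1 = 2.0833, f(x_1) = 18.838011, coefficient = 4
x_2 = 2.4167, f(x_2) = 34.108845, coefficient = 2
x_3 = 2.7500, f(x_3) = 57.191406, coefficient = 4
x_4 = 3.0833, f(x_4) = 90.381993, coefficient = 2
x_5 = 3.4167, f(x_5) = 136.273196, coefficient = 4
x_6 = 3.7500, f(x_6) = 197.753906, coefficient = 1

I ≈ (0.333333/3) × 1305.324942 = 145.036105
Exact value: 145.032813
Error: 0.003292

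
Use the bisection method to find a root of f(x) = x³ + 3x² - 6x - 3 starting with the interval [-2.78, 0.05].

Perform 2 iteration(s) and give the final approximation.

f(x) = x³ + 3x² - 6x - 3
Initial interval: [-2.78, 0.05]

Iteration 1:
  c_1 = (-2.780000 + 0.050000)/2 = -1.365000
  f(c_1) = f(-1.365000) = 8.236373
  f(a) × f(c) ≥ 0, new interval: [-1.365000, 0.050000]
Iteration 2:
  c_2 = (-1.365000 + 0.050000)/2 = -0.657500
  f(c_2) = f(-0.657500) = 1.957677
  f(a) × f(c) ≥ 0, new interval: [-0.657500, 0.050000]

After 2 iteration(s), the approximation is c_2 = -0.657500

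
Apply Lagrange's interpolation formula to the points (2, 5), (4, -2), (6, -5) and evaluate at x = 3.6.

Lagrange interpolation formula:
P(x) = Σ yᵢ × Lᵢ(x)
where Lᵢ(x) = Π_{j≠i} (x - xⱼ)/(xᵢ - xⱼ)

L_0(3.6) = (3.6 - 4)/(2 - 4) × (3.6 - 6)/(2 - 6) = 0.120000
L_1(3.6) = (3.6 - 2)/(4 - 2) × (3.6 - 6)/(4 - 6) = 0.960000
L_2(3.6) = (3.6 - 2)/(6 - 2) × (3.6 - 4)/(6 - 4) = -0.080000

P(3.6) = 5×L_0(3.6) + (-2)×L_1(3.6) + (-5)×L_2(3.6)
P(3.6) = -0.920000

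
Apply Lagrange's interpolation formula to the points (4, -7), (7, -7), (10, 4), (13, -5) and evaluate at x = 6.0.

Lagrange interpolation formula:
P(x) = Σ yᵢ × Lᵢ(x)
where Lᵢ(x) = Π_{j≠i} (x - xⱼ)/(xᵢ - xⱼ)

L_0(6.0) = (6.0 - 7)/(4 - 7) × (6.0 - 10)/(4 - 10) × (6.0 - 13)/(4 - 13) = 0.172840
L_1(6.0) = (6.0 - 4)/(7 - 4) × (6.0 - 10)/(7 - 10) × (6.0 - 13)/(7 - 13) = 1.037037
L_2(6.0) = (6.0 - 4)/(10 - 4) × (6.0 - 7)/(10 - 7) × (6.0 - 13)/(10 - 13) = -0.259259
L_3(6.0) = (6.0 - 4)/(13 - 4) × (6.0 - 7)/(13 - 7) × (6.0 - 10)/(13 - 10) = 0.049383

P(6.0) = (-7)×L_0(6.0) + (-7)×L_1(6.0) + 4×L_2(6.0) + (-5)×L_3(6.0)
P(6.0) = -9.753086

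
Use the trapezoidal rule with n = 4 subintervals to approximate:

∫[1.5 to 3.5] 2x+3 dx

f(x) = 2x+3
a = 1.5, b = 3.5, n = 4
h = (b - a)/n = 0.500000

Trapezoidal rule: (h/2)[f(x₀) + 2f(x₁) + 2f(x₂) + ... + f(xₙ)]

x_0 = 1.5000, f(x_0) = 6.000000, coefficient = 1
x_1 = 2.0000, f(x_1) = 7.000000, coefficient = 2
x_2 = 2.5000, f(x_2) = 8.000000, coefficient = 2
x_3 = 3.0000, f(x_3) = 9.000000, coefficient = 2
x_4 = 3.5000, f(x_4) = 10.000000, coefficient = 1

I ≈ (0.500000/2) × 64.000000 = 16.000000
Exact value: 16.000000
Error: 0.000000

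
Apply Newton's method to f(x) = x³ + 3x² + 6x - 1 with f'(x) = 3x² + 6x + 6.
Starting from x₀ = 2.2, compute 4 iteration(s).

f(x) = x³ + 3x² + 6x - 1
f'(x) = 3x² + 6x + 6
x₀ = 2.2

Newton-Raphson formula: x_{n+1} = x_n - f(x_n)/f'(x_n)

Iteration 1:
  f(2.200000) = 37.368000
  f'(2.200000) = 33.720000
  x_1 = 2.200000 - 37.368000/33.720000 = 1.091815
Iteration 2:
  f(1.091815) = 10.428578
  f'(1.091815) = 16.127069
  x_2 = 1.091815 - 10.428578/16.127069 = 0.445164
Iteration 3:
  f(0.445164) = 2.353719
  f'(0.445164) = 9.265500
  x_3 = 0.445164 - 2.353719/9.265500 = 0.191134
Iteration 4:
  f(0.191134) = 0.263383
  f'(0.191134) = 7.256400
  x_4 = 0.191134 - 0.263383/7.256400 = 0.154837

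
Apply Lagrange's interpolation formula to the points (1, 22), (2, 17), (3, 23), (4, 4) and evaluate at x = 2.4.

Lagrange interpolation formula:
P(x) = Σ yᵢ × Lᵢ(x)
where Lᵢ(x) = Π_{j≠i} (x - xⱼ)/(xᵢ - xⱼ)

L_0(2.4) = (2.4 - 2)/(1 - 2) × (2.4 - 3)/(1 - 3) × (2.4 - 4)/(1 - 4) = -0.064000
L_1(2.4) = (2.4 - 1)/(2 - 1) × (2.4 - 3)/(2 - 3) × (2.4 - 4)/(2 - 4) = 0.672000
L_2(2.4) = (2.4 - 1)/(3 - 1) × (2.4 - 2)/(3 - 2) × (2.4 - 4)/(3 - 4) = 0.448000
L_3(2.4) = (2.4 - 1)/(4 - 1) × (2.4 - 2)/(4 - 2) × (2.4 - 3)/(4 - 3) = -0.056000

P(2.4) = 22×L_0(2.4) + 17×L_1(2.4) + 23×L_2(2.4) + 4×L_3(2.4)
P(2.4) = 20.096000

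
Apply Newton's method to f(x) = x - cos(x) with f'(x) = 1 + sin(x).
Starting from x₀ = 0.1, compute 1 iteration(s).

f(x) = x - cos(x)
f'(x) = 1 + sin(x)
x₀ = 0.1

Newton-Raphson formula: x_{n+1} = x_n - f(x_n)/f'(x_n)

Iteration 1:
  f(0.100000) = -0.895004
  f'(0.100000) = 1.099833
  x_1 = 0.100000 - (-0.895004)/1.099833 = 0.913763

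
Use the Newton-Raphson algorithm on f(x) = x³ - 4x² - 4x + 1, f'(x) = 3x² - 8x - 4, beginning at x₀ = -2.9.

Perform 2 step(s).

f(x) = x³ - 4x² - 4x + 1
f'(x) = 3x² - 8x - 4
x₀ = -2.9

Newton-Raphson formula: x_{n+1} = x_n - f(x_n)/f'(x_n)

Iteration 1:
  f(-2.900000) = -45.429000
  f'(-2.900000) = 44.430000
  x_1 = -2.900000 - (-45.429000)/44.430000 = -1.877515
Iteration 2:
  f(-1.877515) = -12.208552
  f'(-1.877515) = 21.595311
  x_2 = -1.877515 - (-12.208552)/21.595311 = -1.312182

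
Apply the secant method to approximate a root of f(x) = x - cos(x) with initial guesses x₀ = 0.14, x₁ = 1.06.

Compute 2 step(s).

f(x) = x - cos(x)
x₀ = 0.14, x₁ = 1.06

Secant formula: x_{n+1} = x_n - f(x_n)(x_n - x_{n-1})/(f(x_n) - f(x_{n-1}))

Iteration 1:
  f(0.140000) = -0.850216
  f(1.060000) = 0.571128
  x_2 = 1.060000 - 0.571128×(1.060000 - 0.140000)/(0.571128 - (-0.850216))
       = 0.690323
Iteration 2:
  f(1.060000) = 0.571128
  f(0.690323) = -0.080717
  x_3 = 0.690323 - (-0.080717)×(0.690323 - 1.060000)/(-0.080717 - 0.571128)
       = 0.736100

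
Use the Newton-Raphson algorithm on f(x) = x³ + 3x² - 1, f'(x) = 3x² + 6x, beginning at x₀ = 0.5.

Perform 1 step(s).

f(x) = x³ + 3x² - 1
f'(x) = 3x² + 6x
x₀ = 0.5

Newton-Raphson formula: x_{n+1} = x_n - f(x_n)/f'(x_n)

Iteration 1:
  f(0.500000) = -0.125000
  f'(0.500000) = 3.750000
  x_1 = 0.500000 - (-0.125000)/3.750000 = 0.533333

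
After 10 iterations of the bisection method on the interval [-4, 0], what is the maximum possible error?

Bisection error bound: |error| ≤ (b-a)/2^n
|error| ≤ (0 - (-4))/2^10 = 4/2^10
|error| ≤ 0.0039062500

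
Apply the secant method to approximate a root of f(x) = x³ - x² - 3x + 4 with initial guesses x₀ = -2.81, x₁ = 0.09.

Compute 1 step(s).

f(x) = x³ - x² - 3x + 4
x₀ = -2.81, x₁ = 0.09

Secant formula: x_{n+1} = x_n - f(x_n)(x_n - x_{n-1})/(f(x_n) - f(x_{n-1}))

Iteration 1:
  f(-2.810000) = -17.654141
  f(0.090000) = 3.722629
  x_2 = 0.090000 - 3.722629×(0.090000 - (-2.810000))/(3.722629 - (-17.654141))
       = -0.415017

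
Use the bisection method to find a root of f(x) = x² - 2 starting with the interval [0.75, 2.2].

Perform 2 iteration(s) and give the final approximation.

f(x) = x² - 2
Initial interval: [0.75, 2.2]

Iteration 1:
  c_1 = (0.750000 + 2.200000)/2 = 1.475000
  f(c_1) = f(1.475000) = 0.175625
  f(a) × f(c) < 0, new interval: [0.750000, 1.475000]
Iteration 2:
  c_2 = (0.750000 + 1.475000)/2 = 1.112500
  f(c_2) = f(1.112500) = -0.762344
  f(a) × f(c) ≥ 0, new interval: [1.112500, 1.475000]

After 2 iteration(s), the approximation is c_2 = 1.112500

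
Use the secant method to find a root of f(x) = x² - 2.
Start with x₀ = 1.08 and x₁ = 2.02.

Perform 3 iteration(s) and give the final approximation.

f(x) = x² - 2
x₀ = 1.08, x₁ = 2.02

Secant formula: x_{n+1} = x_n - f(x_n)(x_n - x_{n-1})/(f(x_n) - f(x_{n-1}))

Iteration 1:
  f(1.080000) = -0.833600
  f(2.020000) = 2.080400
  x_2 = 2.020000 - 2.080400×(2.020000 - 1.080000)/(2.080400 - (-0.833600))
       = 1.348903
Iteration 2:
  f(2.020000) = 2.080400
  f(1.348903) = -0.180460
  x_3 = 1.348903 - (-0.180460)×(1.348903 - 2.020000)/(-0.180460 - 2.080400)
       = 1.402470
Iteration 3:
  f(1.348903) = -0.180460
  f(1.402470) = -0.033079
  x_4 = 1.402470 - (-0.033079)×(1.402470 - 1.348903)/(-0.033079 - (-0.180460))
       = 1.414492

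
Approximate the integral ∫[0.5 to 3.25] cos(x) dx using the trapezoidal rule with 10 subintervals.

f(x) = cos(x)
a = 0.5, b = 3.25, n = 10
h = (b - a)/n = 0.275000

Trapezoidal rule: (h/2)[f(x₀) + 2f(x₁) + 2f(x₂) + ... + f(xₙ)]

x_0 = 0.5000, f(x_0) = 0.877583, coefficient = 1
x_1 = 0.7750, f(x_1) = 0.714421, coefficient = 2
x_2 = 1.0500, f(x_2) = 0.497571, coefficient = 2
x_3 = 1.3250, f(x_3) = 0.243329, coefficient = 2
x_4 = 1.6000, f(x_4) = -0.029200, coefficient = 2
x_5 = 1.8750, f(x_5) = -0.299534, coefficient = 2
x_6 = 2.1500, f(x_6) = -0.547358, coefficient = 2
x_7 = 2.4250, f(x_7) = -0.754048, coefficient = 2
x_8 = 2.7000, f(x_8) = -0.904072, coefficient = 2
x_9 = 2.9750, f(x_9) = -0.986156, coefficient = 2
x_10 = 3.2500, f(x_10) = -0.994130, coefficient = 1

I ≈ (0.275000/2) × -4.246638 = -0.583913
Exact value: -0.587621
Error: 0.003708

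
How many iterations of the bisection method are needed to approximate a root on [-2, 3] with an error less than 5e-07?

We need (b-a)/2^n ≤ 5e-07
(3 - (-2))/2^n ≤ 5e-07
5/2^n ≤ 5e-07
2^n ≥ 10000000
n ≥ log₂(10000000) = 23.25
n ≥ 24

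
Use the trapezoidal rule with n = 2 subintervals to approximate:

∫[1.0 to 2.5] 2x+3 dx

f(x) = 2x+3
a = 1.0, b = 2.5, n = 2
h = (b - a)/n = 0.750000

Trapezoidal rule: (h/2)[f(x₀) + 2f(x₁) + 2f(x₂) + ... + f(xₙ)]

x_0 = 1.0000, f(x_0) = 5.000000, coefficient = 1
x_1 = 1.7500, f(x_1) = 6.500000, coefficient = 2
x_2 = 2.5000, f(x_2) = 8.000000, coefficient = 1

I ≈ (0.750000/2) × 26.000000 = 9.750000
Exact value: 9.750000
Error: 0.000000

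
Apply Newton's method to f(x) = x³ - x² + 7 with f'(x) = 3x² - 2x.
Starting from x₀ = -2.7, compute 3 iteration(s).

f(x) = x³ - x² + 7
f'(x) = 3x² - 2x
x₀ = -2.7

Newton-Raphson formula: x_{n+1} = x_n - f(x_n)/f'(x_n)

Iteration 1:
  f(-2.700000) = -19.973000
  f'(-2.700000) = 27.270000
  x_1 = -2.700000 - (-19.973000)/27.270000 = -1.967583
Iteration 2:
  f(-1.967583) = -4.488657
  f'(-1.967583) = 15.549320
  x_2 = -1.967583 - (-4.488657)/15.549320 = -1.678911
Iteration 3:
  f(-1.678911) = -0.551162
  f'(-1.678911) = 11.814051
  x_3 = -1.678911 - (-0.551162)/11.814051 = -1.632258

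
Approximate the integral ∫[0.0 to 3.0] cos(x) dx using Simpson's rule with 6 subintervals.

f(x) = cos(x)
a = 0.0, b = 3.0, n = 6
h = (b - a)/n = 0.500000

Simpson's rule: (h/3)[f(x₀) + 4f(x₁) + 2f(x₂) + ... + f(xₙ)]

x_0 = 0.0000, f(x_0) = 1.000000, coefficient = 1
x_1 = 0.5000, f(x_1) = 0.877583, coefficient = 4
x_2 = 1.0000, f(x_2) = 0.540302, coefficient = 2
x_3 = 1.5000, f(x_3) = 0.070737, coefficient = 4
x_4 = 2.0000, f(x_4) = -0.416147, coefficient = 2
x_5 = 2.5000, f(x_5) = -0.801144, coefficient = 4
x_6 = 3.0000, f(x_6) = -0.989992, coefficient = 1

I ≈ (0.500000/3) × 0.847023 = 0.141171
Exact value: 0.141120
Error: 0.000050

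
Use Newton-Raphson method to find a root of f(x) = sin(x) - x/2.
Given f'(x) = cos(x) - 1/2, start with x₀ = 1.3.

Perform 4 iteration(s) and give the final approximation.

f(x) = sin(x) - x/2
f'(x) = cos(x) - 1/2
x₀ = 1.3

Newton-Raphson formula: x_{n+1} = x_n - f(x_n)/f'(x_n)

Iteration 1:
  f(1.300000) = 0.313558
  f'(1.300000) = -0.232501
  x_1 = 1.300000 - 0.313558/(-0.232501) = 2.648631
Iteration 2:
  f(2.648631) = -0.851078
  f'(2.648631) = -1.380935
  x_2 = 2.648631 - (-0.851078)/(-1.380935) = 2.032325
Iteration 3:
  f(2.032325) = -0.120790
  f'(2.032325) = -0.945317
  x_3 = 2.032325 - (-0.120790)/(-0.945317) = 1.904548
Iteration 4:
  f(1.904548) = -0.007454
  f'(1.904548) = -0.827590
  x_4 = 1.904548 - (-0.007454)/(-0.827590) = 1.895541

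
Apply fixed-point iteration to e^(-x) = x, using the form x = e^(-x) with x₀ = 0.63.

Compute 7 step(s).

Equation: e^(-x) = x
Fixed-point form: x = e^(-x)
x₀ = 0.63

x_1 = g(0.630000) = 0.532592
x_2 = g(0.532592) = 0.587081
x_3 = g(0.587081) = 0.555948
x_4 = g(0.555948) = 0.573529
x_5 = g(0.573529) = 0.563533
x_6 = g(0.563533) = 0.569194
x_7 = g(0.569194) = 0.565981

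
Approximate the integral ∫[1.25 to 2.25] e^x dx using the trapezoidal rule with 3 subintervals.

f(x) = e^x
a = 1.25, b = 2.25, n = 3
h = (b - a)/n = 0.333333

Trapezoidal rule: (h/2)[f(x₀) + 2f(x₁) + 2f(x₂) + ... + f(xₙ)]

x_0 = 1.2500, f(x_0) = 3.490343, coefficient = 1
x_1 = 1.5833, f(x_1) = 4.871166, coefficient = 2
x_2 = 1.9167, f(x_2) = 6.798260, coefficient = 2
x_3 = 2.2500, f(x_3) = 9.487736, coefficient = 1

I ≈ (0.333333/2) × 36.316930 = 6.052822
Exact value: 5.997393
Error: 0.055429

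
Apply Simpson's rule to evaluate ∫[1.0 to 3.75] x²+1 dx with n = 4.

f(x) = x²+1
a = 1.0, b = 3.75, n = 4
h = (b - a)/n = 0.687500

Simpson's rule: (h/3)[f(x₀) + 4f(x₁) + 2f(x₂) + ... + f(xₙ)]

x_0 = 1.0000, f(x_0) = 2.000000, coefficient = 1
x_1 = 1.6875, f(x_1) = 3.847656, coefficient = 4
x_2 = 2.3750, f(x_2) = 6.640625, coefficient = 2
x_3 = 3.0625, f(x_3) = 10.378906, coefficient = 4
x_4 = 3.7500, f(x_4) = 15.062500, coefficient = 1

I ≈ (0.687500/3) × 87.250000 = 19.994792
Exact value: 19.994792
Error: 0.000000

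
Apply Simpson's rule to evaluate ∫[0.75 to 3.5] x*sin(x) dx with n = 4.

f(x) = x*sin(x)
a = 0.75, b = 3.5, n = 4
h = (b - a)/n = 0.687500

Simpson's rule: (h/3)[f(x₀) + 4f(x₁) + 2f(x₂) + ... + f(xₙ)]

x_0 = 0.7500, f(x_0) = 0.511229, coefficient = 1
x_1 = 1.4375, f(x_1) = 1.424748, coefficient = 4
x_2 = 2.1250, f(x_2) = 1.806930, coefficient = 2
x_3 = 2.8125, f(x_3) = 0.908956, coefficient = 4
x_4 = 3.5000, f(x_4) = -1.227741, coefficient = 1

I ≈ (0.687500/3) × 12.232165 = 2.803205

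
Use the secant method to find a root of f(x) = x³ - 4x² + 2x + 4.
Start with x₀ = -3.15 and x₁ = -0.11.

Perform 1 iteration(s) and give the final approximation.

f(x) = x³ - 4x² + 2x + 4
x₀ = -3.15, x₁ = -0.11

Secant formula: x_{n+1} = x_n - f(x_n)(x_n - x_{n-1})/(f(x_n) - f(x_{n-1}))

Iteration 1:
  f(-3.150000) = -73.245875
  f(-0.110000) = 3.730269
  x_2 = -0.110000 - 3.730269×(-0.110000 - (-3.150000))/(3.730269 - (-73.245875))
       = -0.257319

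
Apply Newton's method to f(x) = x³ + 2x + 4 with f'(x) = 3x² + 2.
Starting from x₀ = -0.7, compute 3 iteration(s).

f(x) = x³ + 2x + 4
f'(x) = 3x² + 2
x₀ = -0.7

Newton-Raphson formula: x_{n+1} = x_n - f(x_n)/f'(x_n)

Iteration 1:
  f(-0.700000) = 2.257000
  f'(-0.700000) = 3.470000
  x_1 = -0.700000 - 2.257000/3.470000 = -1.350432
Iteration 2:
  f(-1.350432) = -1.163604
  f'(-1.350432) = 7.471002
  x_2 = -1.350432 - (-1.163604)/7.471002 = -1.194683
Iteration 3:
  f(-1.194683) = -0.094498
  f'(-1.194683) = 6.281802
  x_3 = -1.194683 - (-0.094498)/6.281802 = -1.179640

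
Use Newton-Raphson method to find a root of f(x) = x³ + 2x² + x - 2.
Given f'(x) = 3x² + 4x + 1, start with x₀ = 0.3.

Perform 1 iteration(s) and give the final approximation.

f(x) = x³ + 2x² + x - 2
f'(x) = 3x² + 4x + 1
x₀ = 0.3

Newton-Raphson formula: x_{n+1} = x_n - f(x_n)/f'(x_n)

Iteration 1:
  f(0.300000) = -1.493000
  f'(0.300000) = 2.470000
  x_1 = 0.300000 - (-1.493000)/2.470000 = 0.904453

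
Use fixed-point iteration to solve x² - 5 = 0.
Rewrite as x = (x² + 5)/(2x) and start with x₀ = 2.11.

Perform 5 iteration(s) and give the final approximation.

Equation: x² - 5 = 0
Fixed-point form: x = (x² + 5)/(2x)
x₀ = 2.11

x_1 = g(2.110000) = 2.239834
x_2 = g(2.239834) = 2.236071
x_3 = g(2.236071) = 2.236068
x_4 = g(2.236068) = 2.236068
x_5 = g(2.236068) = 2.236068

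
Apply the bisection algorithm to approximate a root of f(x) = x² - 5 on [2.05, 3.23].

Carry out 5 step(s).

f(x) = x² - 5
Initial interval: [2.05, 3.23]

Iteration 1:
  c_1 = (2.050000 + 3.230000)/2 = 2.640000
  f(c_1) = f(2.640000) = 1.969600
  f(a) × f(c) < 0, new interval: [2.050000, 2.640000]
Iteration 2:
  c_2 = (2.050000 + 2.640000)/2 = 2.345000
  f(c_2) = f(2.345000) = 0.499025
  f(a) × f(c) < 0, new interval: [2.050000, 2.345000]
Iteration 3:
  c_3 = (2.050000 + 2.345000)/2 = 2.197500
  f(c_3) = f(2.197500) = -0.170994
  f(a) × f(c) ≥ 0, new interval: [2.197500, 2.345000]
Iteration 4:
  c_4 = (2.197500 + 2.345000)/2 = 2.271250
  f(c_4) = f(2.271250) = 0.158577
  f(a) × f(c) < 0, new interval: [2.197500, 2.271250]
Iteration 5:
  c_5 = (2.197500 + 2.271250)/2 = 2.234375
  f(c_5) = f(2.234375) = -0.007568
  f(a) × f(c) ≥ 0, new interval: [2.234375, 2.271250]

After 5 iteration(s), the approximation is c_5 = 2.234375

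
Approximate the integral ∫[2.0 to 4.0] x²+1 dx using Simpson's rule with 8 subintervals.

f(x) = x²+1
a = 2.0, b = 4.0, n = 8
h = (b - a)/n = 0.250000

Simpson's rule: (h/3)[f(x₀) + 4f(x₁) + 2f(x₂) + ... + f(xₙ)]

x_0 = 2.0000, f(x_0) = 5.000000, coefficient = 1
x_1 = 2.2500, f(x_1) = 6.062500, coefficient = 4
x_2 = 2.5000, f(x_2) = 7.250000, coefficient = 2
x_3 = 2.7500, f(x_3) = 8.562500, coefficient = 4
x_4 = 3.0000, f(x_4) = 10.000000, coefficient = 2
x_5 = 3.2500, f(x_5) = 11.562500, coefficient = 4
x_6 = 3.5000, f(x_6) = 13.250000, coefficient = 2
x_7 = 3.7500, f(x_7) = 15.062500, coefficient = 4
x_8 = 4.0000, f(x_8) = 17.000000, coefficient = 1

I ≈ (0.250000/3) × 248.000000 = 20.666667
Exact value: 20.666667
Error: 0.000000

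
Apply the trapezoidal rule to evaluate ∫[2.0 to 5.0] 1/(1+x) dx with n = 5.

f(x) = 1/(1+x)
a = 2.0, b = 5.0, n = 5
h = (b - a)/n = 0.600000

Trapezoidal rule: (h/2)[f(x₀) + 2f(x₁) + 2f(x₂) + ... + f(xₙ)]

x_0 = 2.0000, f(x_0) = 0.333333, coefficient = 1
x_1 = 2.6000, f(x_1) = 0.277778, coefficient = 2
x_2 = 3.2000, f(x_2) = 0.238095, coefficient = 2
x_3 = 3.8000, f(x_3) = 0.208333, coefficient = 2
x_4 = 4.4000, f(x_4) = 0.185185, coefficient = 2
x_5 = 5.0000, f(x_5) = 0.166667, coefficient = 1

I ≈ (0.600000/2) × 2.318783 = 0.695635
Exact value: 0.693147
Error: 0.002488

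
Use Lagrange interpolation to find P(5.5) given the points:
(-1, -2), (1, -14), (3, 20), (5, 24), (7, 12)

Lagrange interpolation formula:
P(x) = Σ yᵢ × Lᵢ(x)
where Lᵢ(x) = Π_{j≠i} (x - xⱼ)/(xᵢ - xⱼ)

L_0(5.5) = (5.5 - 1)/(-1 - 1) × (5.5 - 3)/(-1 - 3) × (5.5 - 5)/(-1 - 5) × (5.5 - 7)/(-1 - 7) = -0.021973
L_1(5.5) = (5.5 - (-1))/(1 - (-1)) × (5.5 - 3)/(1 - 3) × (5.5 - 5)/(1 - 5) × (5.5 - 7)/(1 - 7) = 0.126953
L_2(5.5) = (5.5 - (-1))/(3 - (-1)) × (5.5 - 1)/(3 - 1) × (5.5 - 5)/(3 - 5) × (5.5 - 7)/(3 - 7) = -0.342773
L_3(5.5) = (5.5 - (-1))/(5 - (-1)) × (5.5 - 1)/(5 - 1) × (5.5 - 3)/(5 - 3) × (5.5 - 7)/(5 - 7) = 1.142578
L_4(5.5) = (5.5 - (-1))/(7 - (-1)) × (5.5 - 1)/(7 - 1) × (5.5 - 3)/(7 - 3) × (5.5 - 5)/(7 - 5) = 0.095215

P(5.5) = (-2)×L_0(5.5) + (-14)×L_1(5.5) + 20×L_2(5.5) + 24×L_3(5.5) + 12×L_4(5.5)
P(5.5) = 19.975586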